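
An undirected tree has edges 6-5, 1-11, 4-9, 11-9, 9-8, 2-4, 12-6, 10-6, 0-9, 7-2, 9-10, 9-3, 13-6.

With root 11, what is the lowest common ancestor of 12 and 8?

9

12's ancestor chain is 12, 6, 10, 9, 11 and 8's is 8, 9, 11; they first meet at 9.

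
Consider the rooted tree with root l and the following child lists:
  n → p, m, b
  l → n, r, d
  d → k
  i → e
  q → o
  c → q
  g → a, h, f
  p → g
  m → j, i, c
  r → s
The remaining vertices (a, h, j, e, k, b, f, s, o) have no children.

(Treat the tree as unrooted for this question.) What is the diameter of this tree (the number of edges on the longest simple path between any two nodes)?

BFS from o reaches a last, at distance 7; BFS from a confirms no node is farther.
Path: o – q – c – m – n – p – g – a.

7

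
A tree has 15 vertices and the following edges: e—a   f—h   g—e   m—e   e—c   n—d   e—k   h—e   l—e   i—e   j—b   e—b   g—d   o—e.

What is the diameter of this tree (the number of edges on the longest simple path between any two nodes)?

5

A longest path is n–d–g–e–h–f, with 5 edges.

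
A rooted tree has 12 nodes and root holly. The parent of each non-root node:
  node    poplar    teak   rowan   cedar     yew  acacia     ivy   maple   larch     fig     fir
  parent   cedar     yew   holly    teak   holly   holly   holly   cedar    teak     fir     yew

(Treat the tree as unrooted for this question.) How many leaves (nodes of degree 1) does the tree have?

The leaves are acacia, fig, ivy, larch, maple, poplar, rowan.
That is 7 leaves.

7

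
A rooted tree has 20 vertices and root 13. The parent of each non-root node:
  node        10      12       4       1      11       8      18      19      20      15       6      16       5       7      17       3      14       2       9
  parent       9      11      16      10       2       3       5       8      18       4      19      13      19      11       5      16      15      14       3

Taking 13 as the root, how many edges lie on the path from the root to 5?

5

13–16–3–8–19–5 — 5 edges.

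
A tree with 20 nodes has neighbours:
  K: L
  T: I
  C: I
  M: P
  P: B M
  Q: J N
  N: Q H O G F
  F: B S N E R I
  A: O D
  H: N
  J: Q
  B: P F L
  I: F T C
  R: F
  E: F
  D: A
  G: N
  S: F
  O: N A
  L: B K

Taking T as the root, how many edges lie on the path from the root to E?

T–I–F–E — 3 edges.

3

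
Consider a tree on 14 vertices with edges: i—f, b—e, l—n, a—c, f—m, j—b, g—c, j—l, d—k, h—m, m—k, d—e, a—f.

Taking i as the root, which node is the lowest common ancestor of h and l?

m

Ancestors of h (toward the root): h, m, f, i.
Ancestors of l: l, j, b, e, d, k, m, f, i.
The deepest node appearing in both lists is m.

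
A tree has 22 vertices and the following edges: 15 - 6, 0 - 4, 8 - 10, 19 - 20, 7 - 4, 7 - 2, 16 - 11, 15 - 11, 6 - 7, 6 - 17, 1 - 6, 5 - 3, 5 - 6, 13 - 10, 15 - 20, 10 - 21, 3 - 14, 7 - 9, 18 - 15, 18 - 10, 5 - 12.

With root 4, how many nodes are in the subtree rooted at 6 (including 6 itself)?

17

6's subtree: {6, 1, 15, 5, 17, 11, 20, 18, 12, 3, 16, 19, 10, 14, 8, 21, 13}, size 17.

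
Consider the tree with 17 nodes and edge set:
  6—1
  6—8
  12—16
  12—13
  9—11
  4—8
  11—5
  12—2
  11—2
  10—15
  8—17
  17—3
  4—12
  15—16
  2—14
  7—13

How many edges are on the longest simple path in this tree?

BFS from 9 reaches 1 last, at distance 7; BFS from 1 confirms no node is farther.
Path: 9-11-2-12-4-8-6-1.

7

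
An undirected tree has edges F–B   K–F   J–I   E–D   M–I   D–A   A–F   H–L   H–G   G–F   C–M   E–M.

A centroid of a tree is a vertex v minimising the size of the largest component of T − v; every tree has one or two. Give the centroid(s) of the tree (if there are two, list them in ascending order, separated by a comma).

A

Removing A splits the tree into components of sizes 6, 6; the largest is 6 ≤ ⌊13/2⌋ = 6.
No neighbour of A does as well, so A is the unique centroid.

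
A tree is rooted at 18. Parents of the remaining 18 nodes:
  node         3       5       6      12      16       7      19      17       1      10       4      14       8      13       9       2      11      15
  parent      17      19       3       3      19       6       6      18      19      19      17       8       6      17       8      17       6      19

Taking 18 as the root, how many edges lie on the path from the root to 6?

18–17–3–6 — 3 edges.

3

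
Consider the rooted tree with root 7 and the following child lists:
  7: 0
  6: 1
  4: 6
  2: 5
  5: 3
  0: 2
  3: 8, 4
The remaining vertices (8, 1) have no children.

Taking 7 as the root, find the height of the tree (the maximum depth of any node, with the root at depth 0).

1 sits deepest: 7–0–2–5–3–4–6–1 — 7 edges from the root.

7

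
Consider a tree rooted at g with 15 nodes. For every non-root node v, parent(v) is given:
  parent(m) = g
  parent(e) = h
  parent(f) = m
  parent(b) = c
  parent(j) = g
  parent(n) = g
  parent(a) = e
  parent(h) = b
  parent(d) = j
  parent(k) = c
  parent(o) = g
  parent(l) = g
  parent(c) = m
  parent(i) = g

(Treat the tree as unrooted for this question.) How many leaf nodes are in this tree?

8

The leaves are a, d, f, i, k, l, n, o.
That is 8 leaves.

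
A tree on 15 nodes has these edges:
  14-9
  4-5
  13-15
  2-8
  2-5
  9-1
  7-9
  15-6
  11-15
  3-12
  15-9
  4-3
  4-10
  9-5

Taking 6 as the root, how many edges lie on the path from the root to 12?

6 → 15 → 9 → 5 → 4 → 3 → 12 — 6 edges.

6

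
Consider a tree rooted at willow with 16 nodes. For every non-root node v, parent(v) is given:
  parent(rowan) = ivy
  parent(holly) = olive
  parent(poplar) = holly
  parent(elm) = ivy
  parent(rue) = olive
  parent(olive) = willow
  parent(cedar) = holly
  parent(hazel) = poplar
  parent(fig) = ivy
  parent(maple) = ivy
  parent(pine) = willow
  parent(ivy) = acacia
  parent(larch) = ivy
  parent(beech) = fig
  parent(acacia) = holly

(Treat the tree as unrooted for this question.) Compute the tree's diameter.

7

BFS from pine reaches beech last, at distance 7; BFS from beech confirms no node is farther.
Path: pine–willow–olive–holly–acacia–ivy–fig–beech.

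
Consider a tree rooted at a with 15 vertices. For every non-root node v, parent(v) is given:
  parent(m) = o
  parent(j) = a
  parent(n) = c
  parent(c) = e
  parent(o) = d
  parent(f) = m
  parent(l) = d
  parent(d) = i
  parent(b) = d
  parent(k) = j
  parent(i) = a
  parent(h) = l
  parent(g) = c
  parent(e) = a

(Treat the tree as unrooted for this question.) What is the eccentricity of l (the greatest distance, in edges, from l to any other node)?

6

The node farthest from l is n (g also at distance 6), via l–d–i–a–e–c–n — 6 edges.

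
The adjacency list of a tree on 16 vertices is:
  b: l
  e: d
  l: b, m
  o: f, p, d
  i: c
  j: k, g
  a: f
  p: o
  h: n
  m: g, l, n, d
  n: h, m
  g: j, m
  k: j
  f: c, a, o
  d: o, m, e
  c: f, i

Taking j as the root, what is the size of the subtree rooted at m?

The subtree rooted at m contains: m, d, l, n, o, e, b, h, f, p, c, a, i — 13 nodes.

13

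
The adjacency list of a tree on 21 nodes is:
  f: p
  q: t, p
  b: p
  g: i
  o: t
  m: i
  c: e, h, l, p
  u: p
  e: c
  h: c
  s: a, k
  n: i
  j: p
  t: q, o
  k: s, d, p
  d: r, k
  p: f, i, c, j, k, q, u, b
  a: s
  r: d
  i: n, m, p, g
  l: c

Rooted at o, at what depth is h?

5

Path from o to h: o–t–q–p–c–h, which has 5 edges.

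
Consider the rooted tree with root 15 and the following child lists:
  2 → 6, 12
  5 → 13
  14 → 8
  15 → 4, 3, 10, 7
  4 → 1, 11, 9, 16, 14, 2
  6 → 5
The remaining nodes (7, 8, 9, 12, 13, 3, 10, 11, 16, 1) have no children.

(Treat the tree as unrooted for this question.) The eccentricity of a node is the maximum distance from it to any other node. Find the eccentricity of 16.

5

Distances from 16 peak at 5, attained at 13.
16-4-2-6-5-13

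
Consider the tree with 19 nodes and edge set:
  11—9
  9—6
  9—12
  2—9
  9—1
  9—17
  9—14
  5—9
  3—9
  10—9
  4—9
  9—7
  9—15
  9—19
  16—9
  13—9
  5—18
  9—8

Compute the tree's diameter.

BFS from 18 reaches 14 last, at distance 3; BFS from 14 confirms no node is farther.
Path: 18 – 5 – 9 – 14.

3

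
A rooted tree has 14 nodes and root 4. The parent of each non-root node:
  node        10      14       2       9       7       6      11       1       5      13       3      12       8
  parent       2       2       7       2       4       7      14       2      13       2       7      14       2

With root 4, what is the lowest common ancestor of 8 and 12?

2

Ancestors of 8 (toward the root): 8, 2, 7, 4.
Ancestors of 12: 12, 14, 2, 7, 4.
The deepest node appearing in both lists is 2.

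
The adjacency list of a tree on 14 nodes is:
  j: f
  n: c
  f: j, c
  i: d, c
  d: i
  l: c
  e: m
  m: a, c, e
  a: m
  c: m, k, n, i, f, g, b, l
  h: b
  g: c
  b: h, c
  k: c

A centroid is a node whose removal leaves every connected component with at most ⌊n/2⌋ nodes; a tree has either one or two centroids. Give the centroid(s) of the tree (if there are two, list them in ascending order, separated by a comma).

Delete c: the remaining components have sizes 3, 2, 2, 2, 1, 1, 1, 1. Max 3 ≤ 7, so c is a centroid.
Every other node leaves some component of size > 7, so the centroid is unique.

c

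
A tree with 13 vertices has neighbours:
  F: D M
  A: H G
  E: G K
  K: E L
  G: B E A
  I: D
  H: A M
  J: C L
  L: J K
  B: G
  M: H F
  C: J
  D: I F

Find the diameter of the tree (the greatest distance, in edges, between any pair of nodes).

11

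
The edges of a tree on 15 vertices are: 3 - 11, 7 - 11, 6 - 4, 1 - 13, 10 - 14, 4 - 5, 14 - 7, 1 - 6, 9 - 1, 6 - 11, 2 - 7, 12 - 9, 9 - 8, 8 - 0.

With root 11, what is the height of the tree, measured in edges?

0 sits deepest: 11 – 6 – 1 – 9 – 8 – 0 — 5 edges from the root.

5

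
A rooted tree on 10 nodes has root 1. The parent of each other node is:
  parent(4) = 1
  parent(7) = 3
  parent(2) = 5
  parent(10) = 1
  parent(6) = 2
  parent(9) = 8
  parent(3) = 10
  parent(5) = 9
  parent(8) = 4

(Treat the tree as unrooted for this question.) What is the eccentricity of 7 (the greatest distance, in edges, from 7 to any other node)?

9

Distances from 7 peak at 9, attained at 6.
7-3-10-1-4-8-9-5-2-6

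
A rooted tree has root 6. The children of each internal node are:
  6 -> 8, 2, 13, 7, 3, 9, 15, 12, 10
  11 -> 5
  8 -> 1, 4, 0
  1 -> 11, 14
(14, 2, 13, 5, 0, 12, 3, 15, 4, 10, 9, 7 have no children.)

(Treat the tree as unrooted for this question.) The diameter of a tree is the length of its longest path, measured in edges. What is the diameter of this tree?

Starting from 5, a farthest node is 10 at distance 5.
One longest path: 5–11–1–8–6–10.
So the diameter is 5.

5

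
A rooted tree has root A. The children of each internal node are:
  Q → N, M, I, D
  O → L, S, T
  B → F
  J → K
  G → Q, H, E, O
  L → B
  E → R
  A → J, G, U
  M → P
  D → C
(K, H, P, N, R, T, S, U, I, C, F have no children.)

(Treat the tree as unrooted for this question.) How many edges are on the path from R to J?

Walking from R: R - E - G - A - J. Length 4.

4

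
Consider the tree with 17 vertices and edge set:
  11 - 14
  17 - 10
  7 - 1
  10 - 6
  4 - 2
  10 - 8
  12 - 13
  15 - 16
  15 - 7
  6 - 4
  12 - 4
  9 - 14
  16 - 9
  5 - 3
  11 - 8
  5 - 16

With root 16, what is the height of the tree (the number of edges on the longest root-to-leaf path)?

9

A deepest node is 13, reached by 16-9-14-11-8-10-6-4-12-13.
That path has 9 edges, so the height is 9.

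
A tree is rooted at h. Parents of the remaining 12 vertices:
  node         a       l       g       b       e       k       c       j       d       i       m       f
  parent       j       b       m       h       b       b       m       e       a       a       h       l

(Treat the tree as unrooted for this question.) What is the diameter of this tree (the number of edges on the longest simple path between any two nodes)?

7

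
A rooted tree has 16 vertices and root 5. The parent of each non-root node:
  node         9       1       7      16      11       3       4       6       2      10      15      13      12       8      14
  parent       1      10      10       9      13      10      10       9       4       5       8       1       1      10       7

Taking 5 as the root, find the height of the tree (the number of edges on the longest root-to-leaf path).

A deepest node is 6, reached by 5–10–1–9–6.
That path has 4 edges, so the height is 4.

4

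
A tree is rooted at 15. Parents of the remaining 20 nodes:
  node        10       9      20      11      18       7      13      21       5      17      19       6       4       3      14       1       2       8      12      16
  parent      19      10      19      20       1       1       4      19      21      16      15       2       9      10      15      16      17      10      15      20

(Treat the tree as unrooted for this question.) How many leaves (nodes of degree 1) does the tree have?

10

Degree-1 nodes: 3, 5, 6, 7, 8, 11, 12, 13, 14, 18 — 10 of them.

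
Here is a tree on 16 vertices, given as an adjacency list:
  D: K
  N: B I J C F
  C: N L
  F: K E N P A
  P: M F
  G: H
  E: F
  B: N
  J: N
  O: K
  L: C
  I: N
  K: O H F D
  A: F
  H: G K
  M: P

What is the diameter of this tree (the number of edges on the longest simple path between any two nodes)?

6

A longest path is L – C – N – F – K – H – G, with 6 edges.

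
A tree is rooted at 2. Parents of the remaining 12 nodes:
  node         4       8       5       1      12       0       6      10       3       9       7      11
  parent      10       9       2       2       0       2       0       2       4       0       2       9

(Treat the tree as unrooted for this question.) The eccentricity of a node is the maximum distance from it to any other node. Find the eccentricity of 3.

The node farthest from 3 is 11 (8 also at distance 6), via 3-4-10-2-0-9-11 — 6 edges.

6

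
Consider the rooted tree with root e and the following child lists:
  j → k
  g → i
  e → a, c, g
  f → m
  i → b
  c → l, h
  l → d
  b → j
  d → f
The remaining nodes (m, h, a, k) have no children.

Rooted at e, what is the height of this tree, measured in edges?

k sits deepest: e – g – i – b – j – k — 5 edges from the root.

5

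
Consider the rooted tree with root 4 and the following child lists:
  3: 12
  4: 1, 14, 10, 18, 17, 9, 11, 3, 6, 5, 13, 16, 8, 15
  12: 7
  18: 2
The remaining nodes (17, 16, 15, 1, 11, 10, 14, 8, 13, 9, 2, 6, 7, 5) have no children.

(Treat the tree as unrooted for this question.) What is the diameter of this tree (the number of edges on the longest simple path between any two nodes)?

5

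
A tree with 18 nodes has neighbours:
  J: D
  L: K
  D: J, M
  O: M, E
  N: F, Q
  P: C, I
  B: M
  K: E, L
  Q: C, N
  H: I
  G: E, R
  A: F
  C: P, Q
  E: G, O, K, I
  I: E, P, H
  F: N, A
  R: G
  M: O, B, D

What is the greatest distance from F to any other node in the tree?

A farthest node from F is J.
The path F – N – Q – C – P – I – E – O – M – D – J has 10 edges.

10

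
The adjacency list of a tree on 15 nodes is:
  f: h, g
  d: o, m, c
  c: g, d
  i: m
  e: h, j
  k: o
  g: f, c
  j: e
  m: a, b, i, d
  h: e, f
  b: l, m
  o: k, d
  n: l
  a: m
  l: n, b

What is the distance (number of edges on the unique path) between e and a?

The path is e–h–f–g–c–d–m–a, which has 7 edges.

7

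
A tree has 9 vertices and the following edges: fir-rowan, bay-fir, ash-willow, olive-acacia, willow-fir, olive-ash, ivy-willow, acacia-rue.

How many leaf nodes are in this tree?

4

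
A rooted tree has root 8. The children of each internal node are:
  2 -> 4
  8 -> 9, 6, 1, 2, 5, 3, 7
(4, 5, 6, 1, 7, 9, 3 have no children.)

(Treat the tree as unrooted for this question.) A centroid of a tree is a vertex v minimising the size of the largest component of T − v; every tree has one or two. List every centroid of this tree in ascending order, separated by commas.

8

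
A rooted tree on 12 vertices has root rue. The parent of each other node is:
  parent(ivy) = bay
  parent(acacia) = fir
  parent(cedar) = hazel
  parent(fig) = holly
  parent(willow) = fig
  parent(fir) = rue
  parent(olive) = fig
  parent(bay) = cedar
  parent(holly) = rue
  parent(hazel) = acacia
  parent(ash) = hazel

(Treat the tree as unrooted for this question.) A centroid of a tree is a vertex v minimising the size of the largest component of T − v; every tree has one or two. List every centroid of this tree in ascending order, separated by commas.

Delete fir: the remaining components have sizes 6, 5. Max 6 ≤ 6, so fir is a centroid.
Its neighbour acacia also leaves a largest component of size 6, so both are centroids.

acacia, fir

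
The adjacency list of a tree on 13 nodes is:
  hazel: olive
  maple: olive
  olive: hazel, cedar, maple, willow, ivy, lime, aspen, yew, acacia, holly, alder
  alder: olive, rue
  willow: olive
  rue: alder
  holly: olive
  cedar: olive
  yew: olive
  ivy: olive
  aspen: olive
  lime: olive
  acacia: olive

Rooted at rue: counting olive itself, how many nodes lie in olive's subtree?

The subtree rooted at olive contains: olive, acacia, willow, holly, maple, hazel, aspen, lime, ivy, yew, cedar — 11 nodes.

11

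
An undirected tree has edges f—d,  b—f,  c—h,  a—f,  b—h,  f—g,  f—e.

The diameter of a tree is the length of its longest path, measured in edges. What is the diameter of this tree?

BFS from c reaches d last, at distance 4; BFS from d confirms no node is farther.
Path: c – h – b – f – d.

4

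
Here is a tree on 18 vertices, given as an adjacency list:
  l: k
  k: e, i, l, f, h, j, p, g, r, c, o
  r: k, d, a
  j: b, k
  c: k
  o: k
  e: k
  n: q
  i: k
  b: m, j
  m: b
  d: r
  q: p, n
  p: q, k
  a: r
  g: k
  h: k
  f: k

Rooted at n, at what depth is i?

4

Climbing from i to the root: i – k – p – q – n. That's 4 steps.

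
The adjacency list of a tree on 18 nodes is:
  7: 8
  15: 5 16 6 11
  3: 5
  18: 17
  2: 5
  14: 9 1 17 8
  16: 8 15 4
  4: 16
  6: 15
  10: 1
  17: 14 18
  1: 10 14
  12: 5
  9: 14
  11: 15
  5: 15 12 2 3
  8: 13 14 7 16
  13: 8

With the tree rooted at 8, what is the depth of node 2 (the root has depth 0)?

Path from 8 to 2: 8–16–15–5–2, which has 4 edges.

4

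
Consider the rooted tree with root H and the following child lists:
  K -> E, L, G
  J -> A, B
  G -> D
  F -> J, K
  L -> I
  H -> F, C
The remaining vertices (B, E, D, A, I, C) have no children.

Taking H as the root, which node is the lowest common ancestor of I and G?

K

I's ancestor chain is I, L, K, F, H and G's is G, K, F, H; they first meet at K.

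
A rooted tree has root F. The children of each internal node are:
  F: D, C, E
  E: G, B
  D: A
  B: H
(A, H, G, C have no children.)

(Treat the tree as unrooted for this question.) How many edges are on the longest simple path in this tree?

Starting from H, a farthest node is A at distance 5.
One longest path: H–B–E–F–D–A.
So the diameter is 5.

5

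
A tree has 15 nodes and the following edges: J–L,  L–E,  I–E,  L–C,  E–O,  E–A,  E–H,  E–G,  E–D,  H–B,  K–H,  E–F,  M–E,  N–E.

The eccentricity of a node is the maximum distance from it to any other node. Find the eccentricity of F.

3

The node farthest from F is J (K, C, B also at distance 3), via F–E–L–J — 3 edges.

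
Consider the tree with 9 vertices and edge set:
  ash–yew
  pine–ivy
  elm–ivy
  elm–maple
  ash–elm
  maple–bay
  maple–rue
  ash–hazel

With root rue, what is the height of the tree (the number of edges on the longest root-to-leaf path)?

4

pine sits deepest: rue-maple-elm-ivy-pine — 4 edges from the root.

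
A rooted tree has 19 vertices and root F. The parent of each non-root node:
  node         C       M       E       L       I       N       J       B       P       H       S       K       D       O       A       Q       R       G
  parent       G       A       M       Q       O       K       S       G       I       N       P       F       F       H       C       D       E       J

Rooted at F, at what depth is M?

12

Climbing from M to the root: M – A – C – G – J – S – P – I – O – H – N – K – F. That's 12 steps.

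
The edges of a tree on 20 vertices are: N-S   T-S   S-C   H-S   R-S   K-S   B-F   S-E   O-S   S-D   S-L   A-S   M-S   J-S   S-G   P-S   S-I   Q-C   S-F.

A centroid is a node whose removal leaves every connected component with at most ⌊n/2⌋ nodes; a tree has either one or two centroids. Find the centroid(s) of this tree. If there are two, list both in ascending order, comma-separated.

S

If S is removed the pieces have sizes 2, 2, 1, 1, 1, 1, 1, 1, 1, 1, 1, 1, 1, 1, 1, 1, 1, all ≤ ⌊20/2⌋ = 10.
No neighbour of S does as well, so S is the unique centroid.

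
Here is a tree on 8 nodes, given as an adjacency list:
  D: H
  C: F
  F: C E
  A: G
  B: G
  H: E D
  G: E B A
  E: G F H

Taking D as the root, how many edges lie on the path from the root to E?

D–H–E — 2 edges.

2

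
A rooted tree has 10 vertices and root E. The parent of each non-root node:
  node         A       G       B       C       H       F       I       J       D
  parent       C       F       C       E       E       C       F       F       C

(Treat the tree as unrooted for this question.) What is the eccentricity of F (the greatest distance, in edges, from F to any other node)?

3

A farthest node from F is H.
The path F–C–E–H has 3 edges.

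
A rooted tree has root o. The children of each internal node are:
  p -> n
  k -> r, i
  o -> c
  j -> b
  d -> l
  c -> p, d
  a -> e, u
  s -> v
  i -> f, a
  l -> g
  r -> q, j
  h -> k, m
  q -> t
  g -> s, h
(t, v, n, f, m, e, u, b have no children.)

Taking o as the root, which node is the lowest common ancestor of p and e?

Ancestors of p (toward the root): p, c, o.
Ancestors of e: e, a, i, k, h, g, l, d, c, o.
The deepest node appearing in both lists is c.

c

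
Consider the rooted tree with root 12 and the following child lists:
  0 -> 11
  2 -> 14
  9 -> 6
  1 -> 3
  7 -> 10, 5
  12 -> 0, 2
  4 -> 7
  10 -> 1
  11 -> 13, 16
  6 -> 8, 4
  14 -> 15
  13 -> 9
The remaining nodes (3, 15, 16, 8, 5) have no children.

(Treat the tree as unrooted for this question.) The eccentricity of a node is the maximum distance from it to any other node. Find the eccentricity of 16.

9

The node farthest from 16 is 3, via 16 – 11 – 13 – 9 – 6 – 4 – 7 – 10 – 1 – 3 — 9 edges.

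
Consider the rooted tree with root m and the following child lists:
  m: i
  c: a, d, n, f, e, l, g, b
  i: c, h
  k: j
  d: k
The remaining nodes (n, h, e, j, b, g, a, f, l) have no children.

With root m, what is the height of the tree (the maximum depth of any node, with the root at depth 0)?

A deepest node is j, reached by m – i – c – d – k – j.
That path has 5 edges, so the height is 5.

5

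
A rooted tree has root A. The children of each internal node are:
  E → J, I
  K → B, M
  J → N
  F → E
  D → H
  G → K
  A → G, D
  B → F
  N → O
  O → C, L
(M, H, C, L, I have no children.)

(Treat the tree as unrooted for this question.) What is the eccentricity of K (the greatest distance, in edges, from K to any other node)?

7

A farthest node from K is C (L also at distance 7).
The path K–B–F–E–J–N–O–C has 7 edges.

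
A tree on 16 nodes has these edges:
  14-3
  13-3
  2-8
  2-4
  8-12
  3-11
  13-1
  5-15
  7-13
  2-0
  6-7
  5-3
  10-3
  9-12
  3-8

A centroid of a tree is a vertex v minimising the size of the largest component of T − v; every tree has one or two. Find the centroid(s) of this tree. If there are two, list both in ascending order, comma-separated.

3

Removing 3 splits the tree into components of sizes 6, 4, 2, 1, 1, 1; the largest is 6 ≤ ⌊16/2⌋ = 8.
Every other node leaves some component of size > 8, so the centroid is unique.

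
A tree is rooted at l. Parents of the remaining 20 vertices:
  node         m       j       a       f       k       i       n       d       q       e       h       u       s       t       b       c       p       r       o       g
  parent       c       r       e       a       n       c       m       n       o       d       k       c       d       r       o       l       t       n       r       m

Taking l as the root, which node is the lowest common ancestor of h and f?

h's ancestor chain is h, k, n, m, c, l and f's is f, a, e, d, n, m, c, l; they first meet at n.

n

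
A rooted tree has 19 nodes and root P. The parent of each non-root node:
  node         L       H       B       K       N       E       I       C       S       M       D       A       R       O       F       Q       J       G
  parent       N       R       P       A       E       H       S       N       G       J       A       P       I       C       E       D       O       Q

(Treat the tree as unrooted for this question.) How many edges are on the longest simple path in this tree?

15

A longest path is M - J - O - C - N - E - H - R - I - S - G - Q - D - A - P - B, with 15 edges.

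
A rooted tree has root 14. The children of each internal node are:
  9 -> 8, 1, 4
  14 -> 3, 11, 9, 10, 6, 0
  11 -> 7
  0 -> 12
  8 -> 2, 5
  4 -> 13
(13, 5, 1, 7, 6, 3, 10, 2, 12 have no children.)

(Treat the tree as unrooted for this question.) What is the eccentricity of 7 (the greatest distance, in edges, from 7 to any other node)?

5

Distances from 7 peak at 5, attained at 2 (5, 13 also at distance 5).
7-11-14-9-8-2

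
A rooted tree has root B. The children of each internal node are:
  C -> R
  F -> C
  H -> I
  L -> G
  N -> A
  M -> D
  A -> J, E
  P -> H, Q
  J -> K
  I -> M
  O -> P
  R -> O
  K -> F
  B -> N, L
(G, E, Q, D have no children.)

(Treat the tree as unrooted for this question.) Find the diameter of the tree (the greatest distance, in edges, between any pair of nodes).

15

BFS from G reaches D last, at distance 15; BFS from D confirms no node is farther.
Path: G - L - B - N - A - J - K - F - C - R - O - P - H - I - M - D.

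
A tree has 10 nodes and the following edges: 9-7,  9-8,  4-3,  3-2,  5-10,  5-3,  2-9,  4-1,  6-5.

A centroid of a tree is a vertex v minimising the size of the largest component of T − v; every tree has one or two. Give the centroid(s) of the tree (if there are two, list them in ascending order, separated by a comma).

3

Removing 3 splits the tree into components of sizes 4, 3, 2; the largest is 4 ≤ ⌊10/2⌋ = 5.
Every other node leaves some component of size > 5, so the centroid is unique.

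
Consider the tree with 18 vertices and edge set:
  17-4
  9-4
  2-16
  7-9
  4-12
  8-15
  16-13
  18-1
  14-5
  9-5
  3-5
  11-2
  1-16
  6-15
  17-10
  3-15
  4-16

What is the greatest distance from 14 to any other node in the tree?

Distances from 14 peak at 6, attained at 11 (18 also at distance 6).
14–5–9–4–16–2–11

6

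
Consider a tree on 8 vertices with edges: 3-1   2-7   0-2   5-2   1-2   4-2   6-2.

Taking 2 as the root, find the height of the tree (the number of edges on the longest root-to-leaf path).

2

The longest root-to-leaf path is 2-1-3 (2 edges).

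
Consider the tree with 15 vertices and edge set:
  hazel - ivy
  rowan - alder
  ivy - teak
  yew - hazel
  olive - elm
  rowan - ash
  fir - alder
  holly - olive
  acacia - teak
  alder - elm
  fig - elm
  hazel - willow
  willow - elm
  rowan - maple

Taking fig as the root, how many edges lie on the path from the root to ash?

Climbing from ash to the root: ash–rowan–alder–elm–fig. That's 4 steps.

4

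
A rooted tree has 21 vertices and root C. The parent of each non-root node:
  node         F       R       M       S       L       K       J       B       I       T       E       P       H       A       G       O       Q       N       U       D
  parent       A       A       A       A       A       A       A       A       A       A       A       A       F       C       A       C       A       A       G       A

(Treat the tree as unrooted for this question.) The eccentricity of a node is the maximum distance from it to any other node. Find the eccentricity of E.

3

The node farthest from E is U (H, O also at distance 3), via E-A-G-U — 3 edges.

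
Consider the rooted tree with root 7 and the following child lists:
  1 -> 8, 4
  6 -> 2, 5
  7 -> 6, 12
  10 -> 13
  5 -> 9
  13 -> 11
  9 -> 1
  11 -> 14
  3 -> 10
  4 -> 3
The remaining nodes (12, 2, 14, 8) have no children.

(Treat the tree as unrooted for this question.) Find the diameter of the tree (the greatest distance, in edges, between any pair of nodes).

11

A longest path is 12-7-6-5-9-1-4-3-10-13-11-14, with 11 edges.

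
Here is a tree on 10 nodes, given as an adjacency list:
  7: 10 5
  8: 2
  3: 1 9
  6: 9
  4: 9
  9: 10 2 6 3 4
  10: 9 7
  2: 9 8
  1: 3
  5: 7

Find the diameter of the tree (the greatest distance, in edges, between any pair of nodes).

5

BFS from 5 reaches 1 last, at distance 5; BFS from 1 confirms no node is farther.
Path: 5 - 7 - 10 - 9 - 3 - 1.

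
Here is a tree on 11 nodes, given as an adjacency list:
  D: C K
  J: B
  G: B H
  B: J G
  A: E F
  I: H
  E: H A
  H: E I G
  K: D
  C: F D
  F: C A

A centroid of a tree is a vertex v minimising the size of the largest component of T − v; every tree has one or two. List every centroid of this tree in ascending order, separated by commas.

E

Delete E: the remaining components have sizes 5, 5. Max 5 ≤ 5, so E is a centroid.
Every other node leaves some component of size > 5, so the centroid is unique.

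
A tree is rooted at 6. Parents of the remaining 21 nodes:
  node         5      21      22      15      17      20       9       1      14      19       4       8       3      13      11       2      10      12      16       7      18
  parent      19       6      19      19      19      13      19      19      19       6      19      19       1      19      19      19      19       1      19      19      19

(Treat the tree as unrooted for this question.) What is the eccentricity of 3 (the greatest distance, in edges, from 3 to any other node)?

Distances from 3 peak at 4, attained at 20 (21 also at distance 4).
3 – 1 – 19 – 13 – 20

4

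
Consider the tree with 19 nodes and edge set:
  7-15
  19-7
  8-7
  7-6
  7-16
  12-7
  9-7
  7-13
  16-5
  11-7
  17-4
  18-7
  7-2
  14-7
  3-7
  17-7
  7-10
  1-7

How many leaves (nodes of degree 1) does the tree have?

Exactly 16 nodes have a single neighbour: 1, 2, 3, 4, 5, 6, 8, 9, 10, 11, 12, 13, 14, 15, 18, 19.

16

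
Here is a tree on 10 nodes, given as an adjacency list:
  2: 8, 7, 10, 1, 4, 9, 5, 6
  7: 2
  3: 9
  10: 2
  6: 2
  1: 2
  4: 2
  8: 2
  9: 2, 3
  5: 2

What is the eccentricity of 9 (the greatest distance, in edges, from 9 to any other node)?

2

A farthest node from 9 is 10 (4, 1, 7, 8, 5, 6 also at distance 2).
The path 9–2–10 has 2 edges.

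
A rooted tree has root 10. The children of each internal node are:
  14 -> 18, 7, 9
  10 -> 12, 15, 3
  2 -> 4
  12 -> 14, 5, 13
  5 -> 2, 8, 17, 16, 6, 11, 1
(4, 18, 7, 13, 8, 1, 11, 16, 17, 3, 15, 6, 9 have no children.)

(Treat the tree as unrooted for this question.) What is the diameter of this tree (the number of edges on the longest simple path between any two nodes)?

5

A longest path is 4 – 2 – 5 – 12 – 10 – 15, with 5 edges.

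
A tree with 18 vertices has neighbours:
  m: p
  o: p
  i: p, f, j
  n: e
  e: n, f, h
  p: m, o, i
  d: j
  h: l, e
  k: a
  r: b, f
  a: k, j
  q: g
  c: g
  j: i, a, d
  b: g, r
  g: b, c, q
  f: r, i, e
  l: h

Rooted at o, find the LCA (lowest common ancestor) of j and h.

Ancestors of j (toward the root): j, i, p, o.
Ancestors of h: h, e, f, i, p, o.
The deepest node appearing in both lists is i.

i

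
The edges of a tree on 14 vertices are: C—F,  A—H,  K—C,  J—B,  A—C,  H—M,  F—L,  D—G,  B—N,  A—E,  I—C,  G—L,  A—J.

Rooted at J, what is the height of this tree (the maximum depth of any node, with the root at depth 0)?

6

The longest root-to-leaf path is J–A–C–F–L–G–D (6 edges).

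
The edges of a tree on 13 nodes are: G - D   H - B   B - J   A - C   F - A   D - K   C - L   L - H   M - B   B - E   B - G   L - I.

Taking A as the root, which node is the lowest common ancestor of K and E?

B

Path K→root: K D G B H L C A; path E→root: E B H L C A.
First common node: B.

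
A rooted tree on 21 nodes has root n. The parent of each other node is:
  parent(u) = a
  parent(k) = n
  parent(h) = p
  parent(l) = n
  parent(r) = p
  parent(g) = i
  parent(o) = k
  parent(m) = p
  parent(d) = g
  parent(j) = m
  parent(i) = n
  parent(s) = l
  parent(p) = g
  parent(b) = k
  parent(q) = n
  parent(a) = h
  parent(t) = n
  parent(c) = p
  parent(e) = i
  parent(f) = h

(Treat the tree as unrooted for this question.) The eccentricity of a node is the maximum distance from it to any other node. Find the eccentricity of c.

A farthest node from c is s (b, o also at distance 6).
The path c-p-g-i-n-l-s has 6 edges.

6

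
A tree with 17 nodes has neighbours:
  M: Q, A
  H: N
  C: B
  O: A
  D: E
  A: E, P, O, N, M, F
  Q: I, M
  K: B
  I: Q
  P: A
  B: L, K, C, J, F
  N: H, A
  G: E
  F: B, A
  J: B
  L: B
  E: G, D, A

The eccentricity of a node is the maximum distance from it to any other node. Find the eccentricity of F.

4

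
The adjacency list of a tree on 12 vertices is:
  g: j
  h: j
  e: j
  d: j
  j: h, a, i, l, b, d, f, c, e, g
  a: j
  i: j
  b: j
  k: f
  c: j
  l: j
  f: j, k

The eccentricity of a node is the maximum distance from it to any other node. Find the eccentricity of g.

3

A farthest node from g is k.
The path g-j-f-k has 3 edges.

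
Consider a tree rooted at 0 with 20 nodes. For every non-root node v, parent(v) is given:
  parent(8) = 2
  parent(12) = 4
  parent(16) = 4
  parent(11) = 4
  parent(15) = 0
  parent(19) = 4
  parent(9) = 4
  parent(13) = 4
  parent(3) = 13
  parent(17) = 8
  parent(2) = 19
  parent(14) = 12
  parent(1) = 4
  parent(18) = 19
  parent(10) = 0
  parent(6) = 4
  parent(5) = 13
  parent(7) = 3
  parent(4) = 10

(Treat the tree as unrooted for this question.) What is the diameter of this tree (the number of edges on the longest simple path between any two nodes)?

BFS from 17 reaches 7 last, at distance 7; BFS from 7 confirms no node is farther.
Path: 17-8-2-19-4-13-3-7.

7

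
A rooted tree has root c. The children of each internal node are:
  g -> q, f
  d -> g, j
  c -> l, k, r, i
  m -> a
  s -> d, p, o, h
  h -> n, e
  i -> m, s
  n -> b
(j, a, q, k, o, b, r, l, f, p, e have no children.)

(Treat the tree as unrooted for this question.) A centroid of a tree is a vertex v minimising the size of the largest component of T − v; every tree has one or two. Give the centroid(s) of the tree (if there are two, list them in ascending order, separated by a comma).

Removing s splits the tree into components of sizes 7, 5, 4, 1, 1; the largest is 7 ≤ ⌊19/2⌋ = 9.
No neighbour of s does as well, so s is the unique centroid.

s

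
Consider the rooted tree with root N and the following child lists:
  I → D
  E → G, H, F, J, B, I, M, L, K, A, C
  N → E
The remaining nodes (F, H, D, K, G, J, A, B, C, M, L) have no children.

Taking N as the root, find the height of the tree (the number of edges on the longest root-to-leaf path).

3

D sits deepest: N → E → I → D — 3 edges from the root.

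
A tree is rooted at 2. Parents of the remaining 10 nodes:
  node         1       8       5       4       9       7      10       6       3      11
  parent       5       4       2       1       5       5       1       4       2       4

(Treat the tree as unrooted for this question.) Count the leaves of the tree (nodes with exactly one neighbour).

Degree-1 nodes: 3, 6, 7, 8, 9, 10, 11 — 7 of them.

7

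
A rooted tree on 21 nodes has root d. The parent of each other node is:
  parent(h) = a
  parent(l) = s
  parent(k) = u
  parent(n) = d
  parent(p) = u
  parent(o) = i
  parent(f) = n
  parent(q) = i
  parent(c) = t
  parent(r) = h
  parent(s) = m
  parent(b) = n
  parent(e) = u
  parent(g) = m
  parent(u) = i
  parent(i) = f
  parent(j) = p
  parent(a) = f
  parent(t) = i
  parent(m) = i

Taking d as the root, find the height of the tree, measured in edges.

6

l sits deepest: d – n – f – i – m – s – l — 6 edges from the root.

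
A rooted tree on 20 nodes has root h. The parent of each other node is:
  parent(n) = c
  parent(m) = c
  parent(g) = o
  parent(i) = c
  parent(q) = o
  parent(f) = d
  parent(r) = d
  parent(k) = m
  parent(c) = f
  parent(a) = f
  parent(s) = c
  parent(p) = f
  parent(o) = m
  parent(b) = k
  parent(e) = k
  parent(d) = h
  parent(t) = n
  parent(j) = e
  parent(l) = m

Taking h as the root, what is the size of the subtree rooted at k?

Descendants of k (including itself): k, e, b, j. That's 4.

4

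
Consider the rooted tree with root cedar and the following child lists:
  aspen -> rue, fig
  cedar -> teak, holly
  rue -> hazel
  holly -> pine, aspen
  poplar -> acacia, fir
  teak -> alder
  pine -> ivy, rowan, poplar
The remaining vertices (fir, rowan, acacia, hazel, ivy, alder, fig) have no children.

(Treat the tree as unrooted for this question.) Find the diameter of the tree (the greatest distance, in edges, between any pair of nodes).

BFS from fir reaches alder last, at distance 6; BFS from alder confirms no node is farther.
Path: fir - poplar - pine - holly - cedar - teak - alder.

6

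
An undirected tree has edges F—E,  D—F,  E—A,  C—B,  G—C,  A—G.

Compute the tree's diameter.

6

Starting from D, a farthest node is B at distance 6.
One longest path: D – F – E – A – G – C – B.
So the diameter is 6.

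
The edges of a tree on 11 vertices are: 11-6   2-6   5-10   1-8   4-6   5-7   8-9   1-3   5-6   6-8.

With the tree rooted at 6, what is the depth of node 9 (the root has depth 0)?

Path from 6 to 9: 6 – 8 – 9, which has 2 edges.

2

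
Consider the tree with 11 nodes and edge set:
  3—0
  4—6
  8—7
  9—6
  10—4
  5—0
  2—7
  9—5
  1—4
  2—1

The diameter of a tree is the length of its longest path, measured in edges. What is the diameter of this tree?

9

A longest path is 3–0–5–9–6–4–1–2–7–8, with 9 edges.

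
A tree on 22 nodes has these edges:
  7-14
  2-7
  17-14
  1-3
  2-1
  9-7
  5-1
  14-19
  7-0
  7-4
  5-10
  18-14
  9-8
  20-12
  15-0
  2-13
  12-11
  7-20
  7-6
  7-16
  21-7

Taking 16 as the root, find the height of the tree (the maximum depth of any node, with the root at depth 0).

The longest root-to-leaf path is 16–7–2–1–5–10 (5 edges).

5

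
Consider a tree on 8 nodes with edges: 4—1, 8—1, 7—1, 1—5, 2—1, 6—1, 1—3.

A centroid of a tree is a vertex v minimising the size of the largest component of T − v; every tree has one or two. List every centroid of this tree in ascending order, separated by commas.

Delete 1: the remaining components have sizes 1, 1, 1, 1, 1, 1, 1. Max 1 ≤ 4, so 1 is a centroid.
No neighbour of 1 does as well, so 1 is the unique centroid.

1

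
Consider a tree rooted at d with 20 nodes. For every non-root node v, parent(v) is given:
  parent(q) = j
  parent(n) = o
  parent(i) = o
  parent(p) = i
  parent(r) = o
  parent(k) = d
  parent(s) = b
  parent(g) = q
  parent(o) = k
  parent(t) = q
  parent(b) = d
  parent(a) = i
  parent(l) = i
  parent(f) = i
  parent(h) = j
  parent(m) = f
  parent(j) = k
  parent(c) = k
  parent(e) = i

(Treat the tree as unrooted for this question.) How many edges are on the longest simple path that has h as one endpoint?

6

The node farthest from h is m, via h-j-k-o-i-f-m — 6 edges.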